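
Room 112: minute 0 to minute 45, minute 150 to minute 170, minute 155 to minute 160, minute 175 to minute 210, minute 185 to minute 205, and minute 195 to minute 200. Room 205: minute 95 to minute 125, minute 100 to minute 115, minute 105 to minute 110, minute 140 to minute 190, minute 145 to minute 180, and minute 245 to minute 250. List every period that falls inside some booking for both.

Merge the first list: minute 0 to minute 45, minute 150 to minute 170, minute 175 to minute 210.
Merge the second list: minute 95 to minute 125, minute 140 to minute 190, minute 245 to minute 250.
minute 0 to minute 45: no overlap with the second set.
minute 150 to minute 170 meets the second set on minute 150 to minute 170.
minute 175 to minute 210 meets the second set on minute 175 to minute 190.

minute 150 to minute 170, minute 175 to minute 190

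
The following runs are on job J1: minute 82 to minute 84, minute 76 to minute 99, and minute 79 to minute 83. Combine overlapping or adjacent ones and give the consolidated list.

minute 76 to minute 99

Sort by start: minute 76 to minute 99, minute 79 to minute 83, minute 82 to minute 84.
minute 79 to minute 83 overlaps/touches minute 76 to minute 99 → extend to minute 76 to minute 99.
minute 82 to minute 84 overlaps/touches minute 76 to minute 99 → extend to minute 76 to minute 99.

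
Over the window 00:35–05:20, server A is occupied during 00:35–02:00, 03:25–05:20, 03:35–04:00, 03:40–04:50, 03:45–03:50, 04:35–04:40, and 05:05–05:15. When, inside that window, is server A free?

Covered (merged): 00:35–02:00, 03:25–05:20.
Uncovered inside 00:35–05:20: 02:00–03:25.

02:00–03:25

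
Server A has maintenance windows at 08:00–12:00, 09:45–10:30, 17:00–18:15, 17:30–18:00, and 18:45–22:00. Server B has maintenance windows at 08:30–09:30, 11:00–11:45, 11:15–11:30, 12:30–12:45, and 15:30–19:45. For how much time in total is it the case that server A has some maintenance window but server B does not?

Merge the first list: 08:00–12:00, 17:00–18:15, 18:45–22:00.
Merge the second list: 08:30–09:30, 11:00–11:45, 12:30–12:45, 15:30–19:45.
A \ B = 08:00–08:30, 09:30–11:00, 11:45–12:00, 19:45–22:00.
Total: 30 min + 1 h 30 min + 15 min + 2 h 15 min = 4 h 30 min.

4 h 30 min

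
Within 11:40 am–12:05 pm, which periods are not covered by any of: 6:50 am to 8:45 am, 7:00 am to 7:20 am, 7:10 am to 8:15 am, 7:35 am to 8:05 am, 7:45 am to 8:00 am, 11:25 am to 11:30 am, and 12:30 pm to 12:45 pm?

The merged coverage is 6:50 am–8:45 am, 11:25 am–11:30 am, 12:30 pm–12:45 pm.
Uncovered inside 11:40 am–12:05 pm: 11:40 am–12:05 pm.

11:40 am–12:05 pm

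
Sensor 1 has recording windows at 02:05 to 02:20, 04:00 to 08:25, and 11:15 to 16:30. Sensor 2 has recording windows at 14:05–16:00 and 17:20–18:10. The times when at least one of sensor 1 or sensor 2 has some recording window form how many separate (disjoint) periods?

A ∪ B = 02:05–02:20, 04:00–08:25, 11:15–16:30, 17:20–18:10.
That is 4 disjoint pieces.

4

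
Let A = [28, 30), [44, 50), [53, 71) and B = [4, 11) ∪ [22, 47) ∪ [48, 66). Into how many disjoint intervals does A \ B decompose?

A \ B = [47, 48), [66, 71).
That is 2 disjoint pieces.

2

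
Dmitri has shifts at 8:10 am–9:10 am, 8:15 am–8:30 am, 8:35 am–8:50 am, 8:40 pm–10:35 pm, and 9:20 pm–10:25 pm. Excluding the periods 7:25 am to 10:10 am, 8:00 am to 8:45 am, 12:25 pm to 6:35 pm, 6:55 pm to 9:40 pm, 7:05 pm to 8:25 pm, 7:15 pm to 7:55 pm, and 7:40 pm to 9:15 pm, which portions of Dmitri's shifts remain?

9:40 pm–10:35 pm

A, merged: 8:10 am–9:10 am, 8:40 pm–10:35 pm.
B, merged: 7:25 am–10:10 am, 12:25 pm–6:35 pm, 6:55 pm–9:40 pm.
8:10 am–9:10 am lies entirely inside B → drops out.
8:40 pm–10:35 pm with B removed leaves 9:40 pm–10:35 pm.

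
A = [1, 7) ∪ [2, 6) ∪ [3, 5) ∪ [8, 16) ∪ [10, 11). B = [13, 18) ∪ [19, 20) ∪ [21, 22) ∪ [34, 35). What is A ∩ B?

[13, 16)

First set merges to [1, 7), [8, 16).
[1, 7) falls entirely outside B.
[8, 16) overlaps B on [13, 16).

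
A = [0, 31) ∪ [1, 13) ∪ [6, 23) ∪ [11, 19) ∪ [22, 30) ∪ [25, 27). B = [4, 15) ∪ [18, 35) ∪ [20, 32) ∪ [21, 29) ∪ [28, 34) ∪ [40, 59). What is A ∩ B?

Merge the first list: [0, 31).
Merge the second list: [4, 15), [18, 35), [40, 59).
[0, 31) ∩ B → [4, 15), [18, 31).

[4, 15) ∪ [18, 31)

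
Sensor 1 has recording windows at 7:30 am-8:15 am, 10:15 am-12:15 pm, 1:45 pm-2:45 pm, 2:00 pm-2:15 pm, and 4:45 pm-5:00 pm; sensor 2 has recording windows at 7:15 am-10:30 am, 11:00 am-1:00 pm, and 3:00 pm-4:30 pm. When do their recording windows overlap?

First set merges to 7:30 am–8:15 am, 10:15 am–12:15 pm, 1:45 pm–2:45 pm, 4:45 pm–5:00 pm.
7:30 am–8:15 am ∩ B → 7:30 am–8:15 am.
10:15 am–12:15 pm ∩ B → 10:15 am–10:30 am, 11:00 am–12:15 pm.
1:45 pm–2:45 pm meets no B interval.
4:45 pm–5:00 pm meets no B interval.

7:30 am–8:15 am, 10:15 am–10:30 am, 11:00 am–12:15 pm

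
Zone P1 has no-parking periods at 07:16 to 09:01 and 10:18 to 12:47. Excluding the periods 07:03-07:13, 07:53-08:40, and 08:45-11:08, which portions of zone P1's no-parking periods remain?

07:16–07:53, 08:40–08:45, 11:08–12:47

07:16–09:01 with B removed leaves 07:16–07:53, 08:40–08:45.
10:18–12:47 with B removed leaves 11:08–12:47.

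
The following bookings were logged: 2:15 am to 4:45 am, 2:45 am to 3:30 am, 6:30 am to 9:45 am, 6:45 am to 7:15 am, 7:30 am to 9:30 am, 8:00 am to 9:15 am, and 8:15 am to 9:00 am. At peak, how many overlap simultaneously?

At 8:15 am, 4 of the intervals are simultaneously active.
No point has more.

4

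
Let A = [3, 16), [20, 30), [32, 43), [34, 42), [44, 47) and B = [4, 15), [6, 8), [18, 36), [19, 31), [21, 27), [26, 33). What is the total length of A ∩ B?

25

First set merges to [3, 16), [20, 30), [32, 43), [44, 47).
Second set merges to [4, 15), [18, 36).
A ∩ B = [4, 15), [20, 30), [32, 36).
Total: 11 + 10 + 4 = 25.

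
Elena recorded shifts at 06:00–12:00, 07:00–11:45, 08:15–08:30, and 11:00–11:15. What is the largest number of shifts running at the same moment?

At 08:15, 3 of the intervals are simultaneously active.
No point has more.

3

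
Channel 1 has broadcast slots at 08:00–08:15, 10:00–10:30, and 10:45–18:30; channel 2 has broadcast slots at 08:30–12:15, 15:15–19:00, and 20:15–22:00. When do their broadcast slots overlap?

10:00-10:30, 10:45-12:15, 15:15-18:30

08:00-08:15 meets no B interval.
10:00-10:30 ∩ B → 10:00-10:30.
10:45-18:30 ∩ B → 10:45-12:15, 15:15-18:30.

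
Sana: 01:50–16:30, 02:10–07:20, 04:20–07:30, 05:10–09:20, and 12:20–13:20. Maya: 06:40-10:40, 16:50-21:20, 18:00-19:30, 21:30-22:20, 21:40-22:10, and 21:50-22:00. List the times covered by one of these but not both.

Merge the first list: 01:50–16:30.
Merge the second list: 06:40–10:40, 16:50–21:20, 21:30–22:20.
A \ B = 01:50–06:40, 10:40–16:30.
B \ A = 16:50–21:20, 21:30–22:20.
Union of the two gives the symmetric difference.

01:50–06:40, 10:40–16:30, 16:50–21:20, 21:30–22:20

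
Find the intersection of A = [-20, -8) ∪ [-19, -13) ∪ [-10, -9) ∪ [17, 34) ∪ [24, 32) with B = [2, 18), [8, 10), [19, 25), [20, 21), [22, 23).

[17, 18) ∪ [19, 25)

A, merged: [-20, -8), [17, 34).
B, merged: [2, 18), [19, 25).
[-20, -8) meets no B interval.
[17, 34) ∩ B → [17, 18), [19, 25).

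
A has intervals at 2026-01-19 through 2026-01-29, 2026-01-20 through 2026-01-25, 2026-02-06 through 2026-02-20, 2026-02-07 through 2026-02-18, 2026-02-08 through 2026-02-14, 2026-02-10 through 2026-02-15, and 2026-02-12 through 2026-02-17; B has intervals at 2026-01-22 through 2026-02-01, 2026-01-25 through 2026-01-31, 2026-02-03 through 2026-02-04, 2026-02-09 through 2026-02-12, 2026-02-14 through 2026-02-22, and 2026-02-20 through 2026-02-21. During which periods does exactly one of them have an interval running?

2026-01-19 through 2026-01-21, 2026-01-30 through 2026-02-01, 2026-02-03 through 2026-02-04, 2026-02-06 through 2026-02-08, 2026-02-13 through 2026-02-13, 2026-02-21 through 2026-02-22

First set merges to 2026-01-19 through 2026-01-29, 2026-02-06 through 2026-02-20.
Second set merges to 2026-01-22 through 2026-02-01, 2026-02-03 through 2026-02-04, 2026-02-09 through 2026-02-12, 2026-02-14 through 2026-02-22.
A \ B = 2026-01-19 through 2026-01-21, 2026-02-06 through 2026-02-08, 2026-02-13 through 2026-02-13.
B \ A = 2026-01-30 through 2026-02-01, 2026-02-03 through 2026-02-04, 2026-02-21 through 2026-02-22.
Union of the two gives the symmetric difference.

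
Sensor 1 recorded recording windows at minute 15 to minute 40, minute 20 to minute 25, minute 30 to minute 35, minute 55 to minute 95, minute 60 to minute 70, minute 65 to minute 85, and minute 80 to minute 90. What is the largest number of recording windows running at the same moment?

Sweep endpoints in order; track running count of active intervals.
Peak of 3 reached at minute 65.

3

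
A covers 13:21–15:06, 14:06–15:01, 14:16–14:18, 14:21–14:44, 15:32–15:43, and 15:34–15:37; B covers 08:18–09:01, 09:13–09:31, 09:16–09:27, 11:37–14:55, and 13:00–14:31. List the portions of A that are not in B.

First set merges to 13:21–15:06, 15:32–15:43.
Second set merges to 08:18–09:01, 09:13–09:31, 11:37–14:55.
13:21–15:06 \ B = 14:55–15:06.
15:32–15:43: nothing removed.

14:55–15:06, 15:32–15:43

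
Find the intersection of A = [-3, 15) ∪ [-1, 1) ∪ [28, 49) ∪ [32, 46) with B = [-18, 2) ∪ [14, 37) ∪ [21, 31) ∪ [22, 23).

A, merged: [-3, 15), [28, 49).
B, merged: [-18, 2), [14, 37).
[-3, 15) overlaps B on [-3, 2), [14, 15).
[28, 49) overlaps B on [28, 37).

[-3, 2) ∪ [14, 15) ∪ [28, 37)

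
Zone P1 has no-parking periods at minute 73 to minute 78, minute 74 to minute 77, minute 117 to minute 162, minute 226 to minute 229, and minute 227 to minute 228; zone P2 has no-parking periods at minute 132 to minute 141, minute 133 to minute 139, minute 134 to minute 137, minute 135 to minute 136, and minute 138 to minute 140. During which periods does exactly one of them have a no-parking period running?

Merge the first list: minute 73 to minute 78, minute 117 to minute 162, minute 226 to minute 229.
Merge the second list: minute 132 to minute 141.
Only in the first: minute 73 to minute 78, minute 117 to minute 132, minute 141 to minute 162, minute 226 to minute 229.
Only in the second: none.
Together these are the periods covered by exactly one.

minute 73 to minute 78, minute 117 to minute 132, minute 141 to minute 162, minute 226 to minute 229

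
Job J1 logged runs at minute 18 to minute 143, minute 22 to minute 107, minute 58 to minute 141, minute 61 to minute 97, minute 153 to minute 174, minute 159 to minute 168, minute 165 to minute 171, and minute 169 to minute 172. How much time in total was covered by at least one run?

146 minutes

Merged: minute 18 to minute 143, minute 153 to minute 174.
Lengths: 125 minutes + 21 minutes = 146 minutes.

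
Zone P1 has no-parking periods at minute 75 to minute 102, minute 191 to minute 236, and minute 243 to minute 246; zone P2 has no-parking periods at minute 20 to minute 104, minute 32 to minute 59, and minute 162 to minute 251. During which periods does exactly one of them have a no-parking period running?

Merge the second list: minute 20 to minute 104, minute 162 to minute 251.
A \ B = none.
B \ A = minute 20 to minute 75, minute 102 to minute 104, minute 162 to minute 191, minute 236 to minute 243, minute 246 to minute 251.
Union of the two gives the symmetric difference.

minute 20 to minute 75, minute 102 to minute 104, minute 162 to minute 191, minute 236 to minute 243, minute 246 to minute 251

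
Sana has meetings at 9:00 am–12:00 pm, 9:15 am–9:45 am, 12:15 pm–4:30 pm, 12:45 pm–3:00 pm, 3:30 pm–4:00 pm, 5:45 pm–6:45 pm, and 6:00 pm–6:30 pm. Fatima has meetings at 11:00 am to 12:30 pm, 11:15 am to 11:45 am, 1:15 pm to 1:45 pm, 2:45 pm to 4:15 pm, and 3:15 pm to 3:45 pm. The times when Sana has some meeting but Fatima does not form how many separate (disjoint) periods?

5

A, merged: 9:00 am–12:00 pm, 12:15 pm–4:30 pm, 5:45 pm–6:45 pm.
B, merged: 11:00 am–12:30 pm, 1:15 pm–1:45 pm, 2:45 pm–4:15 pm.
A \ B = 9:00 am–11:00 am, 12:30 pm–1:15 pm, 1:45 pm–2:45 pm, 4:15 pm–4:30 pm, 5:45 pm–6:45 pm.
That is 5 disjoint pieces.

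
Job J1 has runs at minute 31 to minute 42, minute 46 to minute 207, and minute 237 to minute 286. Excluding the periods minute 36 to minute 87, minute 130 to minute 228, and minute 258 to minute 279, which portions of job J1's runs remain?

minute 31 to minute 42 \ B = minute 31 to minute 36.
minute 46 to minute 207 \ B = minute 87 to minute 130.
minute 237 to minute 286 \ B = minute 237 to minute 258, minute 279 to minute 286.

minute 31 to minute 36, minute 87 to minute 130, minute 237 to minute 258, minute 279 to minute 286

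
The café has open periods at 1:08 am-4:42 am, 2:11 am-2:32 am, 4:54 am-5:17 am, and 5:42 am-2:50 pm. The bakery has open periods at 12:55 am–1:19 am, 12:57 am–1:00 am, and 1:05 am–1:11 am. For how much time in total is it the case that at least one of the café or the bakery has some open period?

A, merged: 1:08 am–4:42 am, 4:54 am–5:17 am, 5:42 am–2:50 pm.
B, merged: 12:55 am–1:19 am.
A ∪ B = 12:55 am–4:42 am, 4:54 am–5:17 am, 5:42 am–2:50 pm.
Total: 3 h 47 min + 23 min + 9 h 8 min = 13 h 18 min.

13 h 18 min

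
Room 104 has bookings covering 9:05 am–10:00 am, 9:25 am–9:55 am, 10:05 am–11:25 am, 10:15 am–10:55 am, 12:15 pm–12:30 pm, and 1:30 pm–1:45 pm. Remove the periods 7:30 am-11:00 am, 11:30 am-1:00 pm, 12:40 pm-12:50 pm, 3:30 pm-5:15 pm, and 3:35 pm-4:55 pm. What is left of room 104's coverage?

Merge the first list: 9:05 am–10:00 am, 10:05 am–11:25 am, 12:15 pm–12:30 pm, 1:30 pm–1:45 pm.
Merge the second list: 7:30 am–11:00 am, 11:30 am–1:00 pm, 3:30 pm–5:15 pm.
9:05 am–10:00 am: fully covered by B → removed.
10:05 am–11:25 am minus B → 11:00 am–11:25 am.
12:15 pm–12:30 pm: fully covered by B → removed.
1:30 pm–1:45 pm: no B overlap → unchanged.

11:00 am–11:25 am, 1:30 pm–1:45 pm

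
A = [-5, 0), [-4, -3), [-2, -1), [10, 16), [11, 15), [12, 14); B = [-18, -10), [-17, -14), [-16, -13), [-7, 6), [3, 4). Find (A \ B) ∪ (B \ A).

A, merged: [-5, 0), [10, 16).
B, merged: [-18, -10), [-7, 6).
A \ B = [10, 16).
B \ A = [-18, -10), [-7, -5), [0, 6).
Union of the two gives the symmetric difference.

[-18, -10) ∪ [-7, -5) ∪ [0, 6) ∪ [10, 16)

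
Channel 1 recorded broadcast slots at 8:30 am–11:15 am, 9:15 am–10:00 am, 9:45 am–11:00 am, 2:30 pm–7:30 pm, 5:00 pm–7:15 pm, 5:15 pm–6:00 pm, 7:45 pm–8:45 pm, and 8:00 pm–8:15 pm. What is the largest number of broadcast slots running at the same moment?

Walk the sorted start/end points keeping a running depth.
The depth first hits 3 at 9:45 am.

3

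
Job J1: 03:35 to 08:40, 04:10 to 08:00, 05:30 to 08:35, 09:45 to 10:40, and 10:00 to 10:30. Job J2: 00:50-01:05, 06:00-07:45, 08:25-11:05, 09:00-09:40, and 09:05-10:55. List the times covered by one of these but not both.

First set merges to 03:35–08:40, 09:45–10:40.
Second set merges to 00:50–01:05, 06:00–07:45, 08:25–11:05.
A \ B = 03:35–06:00, 07:45–08:25.
B \ A = 00:50–01:05, 08:40–09:45, 10:40–11:05.
Union of the two gives the symmetric difference.

00:50–01:05, 03:35–06:00, 07:45–08:25, 08:40–09:45, 10:40–11:05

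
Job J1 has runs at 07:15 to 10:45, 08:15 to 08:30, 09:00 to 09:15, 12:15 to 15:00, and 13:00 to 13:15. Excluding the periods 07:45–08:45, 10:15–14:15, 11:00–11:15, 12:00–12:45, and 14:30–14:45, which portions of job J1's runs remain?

07:15-07:45, 08:45-10:15, 14:15-14:30, 14:45-15:00

Merge the first list: 07:15-10:45, 12:15-15:00.
Merge the second list: 07:45-08:45, 10:15-14:15, 14:30-14:45.
07:15-10:45 \ B = 07:15-07:45, 08:45-10:15.
12:15-15:00 \ B = 14:15-14:30, 14:45-15:00.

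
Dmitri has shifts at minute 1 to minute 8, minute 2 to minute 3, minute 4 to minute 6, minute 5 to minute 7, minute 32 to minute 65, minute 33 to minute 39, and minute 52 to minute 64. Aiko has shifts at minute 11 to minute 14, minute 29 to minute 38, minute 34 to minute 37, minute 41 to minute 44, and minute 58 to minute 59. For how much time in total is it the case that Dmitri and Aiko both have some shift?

10 minutes

Merge the first list: minute 1 to minute 8, minute 32 to minute 65.
Merge the second list: minute 11 to minute 14, minute 29 to minute 38, minute 41 to minute 44, minute 58 to minute 59.
A ∩ B = minute 32 to minute 38, minute 41 to minute 44, minute 58 to minute 59.
Total: 6 minutes + 3 minutes + 1 minute = 10 minutes.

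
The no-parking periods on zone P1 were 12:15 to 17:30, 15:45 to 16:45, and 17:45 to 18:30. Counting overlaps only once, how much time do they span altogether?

Merged: 12:15–17:30, 17:45–18:30.
Lengths: 5 h 15 min + 45 min = 6 h.

6 h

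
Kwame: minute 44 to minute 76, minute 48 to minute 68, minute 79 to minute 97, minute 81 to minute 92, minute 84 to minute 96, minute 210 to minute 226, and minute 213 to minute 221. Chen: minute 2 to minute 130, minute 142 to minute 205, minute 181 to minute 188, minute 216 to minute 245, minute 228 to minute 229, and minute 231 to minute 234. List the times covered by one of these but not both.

A, merged: minute 44 to minute 76, minute 79 to minute 97, minute 210 to minute 226.
B, merged: minute 2 to minute 130, minute 142 to minute 205, minute 216 to minute 245.
Only in the first: minute 210 to minute 216.
Only in the second: minute 2 to minute 44, minute 76 to minute 79, minute 97 to minute 130, minute 142 to minute 205, minute 226 to minute 245.
Together these are the periods covered by exactly one.

minute 2 to minute 44, minute 76 to minute 79, minute 97 to minute 130, minute 142 to minute 205, minute 210 to minute 216, minute 226 to minute 245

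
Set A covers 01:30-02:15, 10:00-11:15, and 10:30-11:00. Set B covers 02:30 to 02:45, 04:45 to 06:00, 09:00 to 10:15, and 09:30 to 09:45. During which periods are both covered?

First set merges to 01:30–02:15, 10:00–11:15.
Second set merges to 02:30–02:45, 04:45–06:00, 09:00–10:15.
01:30–02:15 falls entirely outside B.
10:00–11:15 overlaps B on 10:00–10:15.

10:00–10:15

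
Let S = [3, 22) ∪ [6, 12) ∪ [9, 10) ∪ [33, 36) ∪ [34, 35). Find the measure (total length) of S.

22

Merged: [3, 22), [33, 36).
Lengths: 19 + 3 = 22.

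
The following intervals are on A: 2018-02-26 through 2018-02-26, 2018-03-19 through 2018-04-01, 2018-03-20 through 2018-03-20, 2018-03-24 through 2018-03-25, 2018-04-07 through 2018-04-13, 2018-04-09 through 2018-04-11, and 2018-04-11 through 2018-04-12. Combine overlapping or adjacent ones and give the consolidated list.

2018-02-26 through 2018-02-26, 2018-03-19 through 2018-04-01, 2018-04-07 through 2018-04-13

2018-03-19 through 2018-04-01 is disjoint → start new block.
2018-03-20 through 2018-03-20 overlaps/touches 2018-03-19 through 2018-04-01 → extend to 2018-03-19 through 2018-04-01.
2018-03-24 through 2018-03-25 overlaps/touches 2018-03-19 through 2018-04-01 → extend to 2018-03-19 through 2018-04-01.
2018-04-07 through 2018-04-13 is disjoint → start new block.
2018-04-09 through 2018-04-11 overlaps/touches 2018-04-07 through 2018-04-13 → extend to 2018-04-07 through 2018-04-13.
2018-04-11 through 2018-04-12 overlaps/touches 2018-04-07 through 2018-04-13 → extend to 2018-04-07 through 2018-04-13.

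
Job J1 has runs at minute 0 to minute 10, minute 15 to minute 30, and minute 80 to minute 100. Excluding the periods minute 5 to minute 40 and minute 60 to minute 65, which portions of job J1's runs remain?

minute 0 to minute 10 \ B = minute 0 to minute 5.
minute 15 to minute 30: entirely removed.
minute 80 to minute 100: nothing removed.

minute 0 to minute 5, minute 80 to minute 100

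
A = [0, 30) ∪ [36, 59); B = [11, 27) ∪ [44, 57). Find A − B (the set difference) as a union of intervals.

[0, 11) ∪ [27, 30) ∪ [36, 44) ∪ [57, 59)

[0, 30) with B removed leaves [0, 11), [27, 30).
[36, 59) with B removed leaves [36, 44), [57, 59).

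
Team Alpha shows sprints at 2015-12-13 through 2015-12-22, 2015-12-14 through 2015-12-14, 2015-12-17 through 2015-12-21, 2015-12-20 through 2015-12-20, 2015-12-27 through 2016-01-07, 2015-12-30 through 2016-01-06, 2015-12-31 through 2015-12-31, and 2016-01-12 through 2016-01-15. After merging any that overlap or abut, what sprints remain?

2015-12-13 through 2015-12-22, 2015-12-27 through 2016-01-07, 2016-01-12 through 2016-01-15

2015-12-14 through 2015-12-14 overlaps/touches 2015-12-13 through 2015-12-22 → extend to 2015-12-13 through 2015-12-22.
2015-12-17 through 2015-12-21 overlaps/touches 2015-12-13 through 2015-12-22 → extend to 2015-12-13 through 2015-12-22.
2015-12-20 through 2015-12-20 overlaps/touches 2015-12-13 through 2015-12-22 → extend to 2015-12-13 through 2015-12-22.
2015-12-27 through 2016-01-07 is disjoint → start new block.
2015-12-30 through 2016-01-06 overlaps/touches 2015-12-27 through 2016-01-07 → extend to 2015-12-27 through 2016-01-07.
2015-12-31 through 2015-12-31 overlaps/touches 2015-12-27 through 2016-01-07 → extend to 2015-12-27 through 2016-01-07.
2016-01-12 through 2016-01-15 is disjoint → start new block.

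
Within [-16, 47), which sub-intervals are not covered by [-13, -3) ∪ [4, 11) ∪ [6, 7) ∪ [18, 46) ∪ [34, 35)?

After merging, the occupied span is [-13, -3), [4, 11), [18, 46).
Gaps within [-16, 47): [-16, -13), [-3, 4), [11, 18), [46, 47).

[-16, -13) ∪ [-3, 4) ∪ [11, 18) ∪ [46, 47)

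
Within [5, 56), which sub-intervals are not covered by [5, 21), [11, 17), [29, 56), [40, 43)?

The merged coverage is [5, 21), [29, 56).
Uncovered inside [5, 56): [21, 29).

[21, 29)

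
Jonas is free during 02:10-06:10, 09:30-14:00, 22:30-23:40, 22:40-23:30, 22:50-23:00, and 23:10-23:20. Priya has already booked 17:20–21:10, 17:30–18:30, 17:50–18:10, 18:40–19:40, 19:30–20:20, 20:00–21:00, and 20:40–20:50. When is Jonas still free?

02:10–06:10, 09:30–14:00, 22:30–23:40

Merge the first list: 02:10–06:10, 09:30–14:00, 22:30–23:40.
Merge the second list: 17:20–21:10.
02:10–06:10: nothing removed.
09:30–14:00: nothing removed.
22:30–23:40: nothing removed.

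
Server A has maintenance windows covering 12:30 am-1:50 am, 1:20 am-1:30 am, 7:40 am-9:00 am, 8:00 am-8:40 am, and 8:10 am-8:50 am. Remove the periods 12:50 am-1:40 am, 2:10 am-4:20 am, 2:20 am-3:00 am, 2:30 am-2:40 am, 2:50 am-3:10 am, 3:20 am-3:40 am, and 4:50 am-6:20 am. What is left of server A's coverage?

12:30 am–12:50 am, 1:40 am–1:50 am, 7:40 am–9:00 am

A, merged: 12:30 am–1:50 am, 7:40 am–9:00 am.
B, merged: 12:50 am–1:40 am, 2:10 am–4:20 am, 4:50 am–6:20 am.
12:30 am–1:50 am \ B = 12:30 am–12:50 am, 1:40 am–1:50 am.
7:40 am–9:00 am: nothing removed.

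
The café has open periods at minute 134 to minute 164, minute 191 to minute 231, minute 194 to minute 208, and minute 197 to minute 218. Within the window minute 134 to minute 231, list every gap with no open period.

minute 164 to minute 191

After merging, the occupied span is minute 134 to minute 164, minute 191 to minute 231.
Gaps within minute 134 to minute 231: minute 164 to minute 191.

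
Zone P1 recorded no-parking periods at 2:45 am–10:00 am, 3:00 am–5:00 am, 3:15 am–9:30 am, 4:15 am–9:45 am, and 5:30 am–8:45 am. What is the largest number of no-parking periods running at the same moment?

Walk the sorted start/end points keeping a running depth.
The depth first hits 4 at 4:15 am.

4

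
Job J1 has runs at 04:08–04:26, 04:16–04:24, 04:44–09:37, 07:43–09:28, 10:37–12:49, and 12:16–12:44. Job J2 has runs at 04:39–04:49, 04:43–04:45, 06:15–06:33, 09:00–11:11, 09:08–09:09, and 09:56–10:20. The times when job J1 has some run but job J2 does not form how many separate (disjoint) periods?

A, merged: 04:08–04:26, 04:44–09:37, 10:37–12:49.
B, merged: 04:39–04:49, 06:15–06:33, 09:00–11:11.
A \ B = 04:08–04:26, 04:49–06:15, 06:33–09:00, 11:11–12:49.
That is 4 disjoint pieces.

4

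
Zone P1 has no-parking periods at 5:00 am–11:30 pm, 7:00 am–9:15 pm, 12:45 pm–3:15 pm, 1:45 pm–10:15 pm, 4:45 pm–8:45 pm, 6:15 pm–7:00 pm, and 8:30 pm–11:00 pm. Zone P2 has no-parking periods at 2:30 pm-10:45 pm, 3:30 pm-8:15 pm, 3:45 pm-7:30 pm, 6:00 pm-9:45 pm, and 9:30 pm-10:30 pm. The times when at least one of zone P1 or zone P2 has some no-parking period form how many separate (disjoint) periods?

A, merged: 5:00 am–11:30 pm.
B, merged: 2:30 pm–10:45 pm.
A ∪ B = 5:00 am–11:30 pm.
That is 1 disjoint piece.

1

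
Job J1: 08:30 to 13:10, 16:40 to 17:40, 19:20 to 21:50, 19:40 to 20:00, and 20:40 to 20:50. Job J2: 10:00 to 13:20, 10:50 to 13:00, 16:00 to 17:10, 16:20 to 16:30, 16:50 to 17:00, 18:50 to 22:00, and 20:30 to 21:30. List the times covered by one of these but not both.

08:30–10:00, 13:10–13:20, 16:00–16:40, 17:10–17:40, 18:50–19:20, 21:50–22:00

A, merged: 08:30–13:10, 16:40–17:40, 19:20–21:50.
B, merged: 10:00–13:20, 16:00–17:10, 18:50–22:00.
Only in the first: 08:30–10:00, 17:10–17:40.
Only in the second: 13:10–13:20, 16:00–16:40, 18:50–19:20, 21:50–22:00.
Together these are the periods covered by exactly one.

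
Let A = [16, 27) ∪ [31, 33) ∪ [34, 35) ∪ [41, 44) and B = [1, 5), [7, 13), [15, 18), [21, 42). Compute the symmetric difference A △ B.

[1, 5) ∪ [7, 13) ∪ [15, 16) ∪ [18, 21) ∪ [27, 31) ∪ [33, 34) ∪ [35, 41) ∪ [42, 44)

A \ B = [18, 21), [42, 44).
B \ A = [1, 5), [7, 13), [15, 16), [27, 31), [33, 34), [35, 41).
Union of the two gives the symmetric difference.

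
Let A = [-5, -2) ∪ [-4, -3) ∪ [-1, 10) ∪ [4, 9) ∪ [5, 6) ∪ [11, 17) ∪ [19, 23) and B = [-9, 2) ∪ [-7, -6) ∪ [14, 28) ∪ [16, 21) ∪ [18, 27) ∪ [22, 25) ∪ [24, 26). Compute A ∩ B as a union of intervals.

[-5, -2) ∪ [-1, 2) ∪ [14, 17) ∪ [19, 23)

First set merges to [-5, -2), [-1, 10), [11, 17), [19, 23).
Second set merges to [-9, 2), [14, 28).
[-5, -2) overlaps B on [-5, -2).
[-1, 10) overlaps B on [-1, 2).
[11, 17) overlaps B on [14, 17).
[19, 23) overlaps B on [19, 23).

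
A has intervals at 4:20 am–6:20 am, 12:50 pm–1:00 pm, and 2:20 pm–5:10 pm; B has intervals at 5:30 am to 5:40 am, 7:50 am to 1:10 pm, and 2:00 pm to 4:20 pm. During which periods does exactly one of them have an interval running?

Only in the first: 4:20 am-5:30 am, 5:40 am-6:20 am, 4:20 pm-5:10 pm.
Only in the second: 7:50 am-12:50 pm, 1:00 pm-1:10 pm, 2:00 pm-2:20 pm.
Together these are the periods covered by exactly one.

4:20 am-5:30 am, 5:40 am-6:20 am, 7:50 am-12:50 pm, 1:00 pm-1:10 pm, 2:00 pm-2:20 pm, 4:20 pm-5:10 pm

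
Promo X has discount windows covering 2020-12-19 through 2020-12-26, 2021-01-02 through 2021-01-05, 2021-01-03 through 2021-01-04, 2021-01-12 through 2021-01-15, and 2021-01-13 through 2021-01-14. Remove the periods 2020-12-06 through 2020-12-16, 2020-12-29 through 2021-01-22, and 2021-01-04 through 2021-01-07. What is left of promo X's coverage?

2020-12-19 through 2020-12-26

First set merges to 2020-12-19 through 2020-12-26, 2021-01-02 through 2021-01-05, 2021-01-12 through 2021-01-15.
Second set merges to 2020-12-06 through 2020-12-16, 2020-12-29 through 2021-01-22.
2020-12-19 through 2020-12-26: nothing removed.
2021-01-02 through 2021-01-05: entirely removed.
2021-01-12 through 2021-01-15: entirely removed.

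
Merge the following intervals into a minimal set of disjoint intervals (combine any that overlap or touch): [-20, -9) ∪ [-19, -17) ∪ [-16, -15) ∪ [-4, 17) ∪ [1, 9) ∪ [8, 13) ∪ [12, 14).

[-19, -17) overlaps/touches [-20, -9) → extend to [-20, -9).
[-16, -15) overlaps/touches [-20, -9) → extend to [-20, -9).
[-4, 17) is disjoint → start new block.
[1, 9) overlaps/touches [-4, 17) → extend to [-4, 17).
[8, 13) overlaps/touches [-4, 17) → extend to [-4, 17).
[12, 14) overlaps/touches [-4, 17) → extend to [-4, 17).

[-20, -9) ∪ [-4, 17)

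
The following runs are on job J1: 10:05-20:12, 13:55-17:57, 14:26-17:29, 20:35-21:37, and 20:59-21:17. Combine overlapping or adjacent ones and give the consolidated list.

10:05-20:12, 20:35-21:37

13:55-17:57 overlaps/touches 10:05-20:12 → extend to 10:05-20:12.
14:26-17:29 overlaps/touches 10:05-20:12 → extend to 10:05-20:12.
20:35-21:37 is disjoint → start new block.
20:59-21:17 overlaps/touches 20:35-21:37 → extend to 20:35-21:37.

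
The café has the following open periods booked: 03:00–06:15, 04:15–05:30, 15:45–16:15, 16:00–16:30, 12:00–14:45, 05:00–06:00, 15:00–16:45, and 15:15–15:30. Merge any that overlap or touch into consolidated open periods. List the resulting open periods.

Sort by start: 03:00-06:15, 04:15-05:30, 05:00-06:00, 12:00-14:45, 15:00-16:45, 15:15-15:30, 15:45-16:15, 16:00-16:30.
04:15-05:30 overlaps/touches 03:00-06:15 → extend to 03:00-06:15.
05:00-06:00 overlaps/touches 03:00-06:15 → extend to 03:00-06:15.
12:00-14:45 is disjoint → start new block.
15:00-16:45 is disjoint → start new block.
15:15-15:30 overlaps/touches 15:00-16:45 → extend to 15:00-16:45.
15:45-16:15 overlaps/touches 15:00-16:45 → extend to 15:00-16:45.
16:00-16:30 overlaps/touches 15:00-16:45 → extend to 15:00-16:45.

03:00-06:15, 12:00-14:45, 15:00-16:45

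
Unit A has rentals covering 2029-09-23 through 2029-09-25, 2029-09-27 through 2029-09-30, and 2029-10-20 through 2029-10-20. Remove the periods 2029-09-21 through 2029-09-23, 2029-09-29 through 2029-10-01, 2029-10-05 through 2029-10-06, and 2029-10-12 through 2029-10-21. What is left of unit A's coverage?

2029-09-23 through 2029-09-25 with B removed leaves 2029-09-24 through 2029-09-25.
2029-09-27 through 2029-09-30 with B removed leaves 2029-09-27 through 2029-09-28.
2029-10-20 through 2029-10-20 lies entirely inside B → drops out.

2029-09-24 through 2029-09-25, 2029-09-27 through 2029-09-28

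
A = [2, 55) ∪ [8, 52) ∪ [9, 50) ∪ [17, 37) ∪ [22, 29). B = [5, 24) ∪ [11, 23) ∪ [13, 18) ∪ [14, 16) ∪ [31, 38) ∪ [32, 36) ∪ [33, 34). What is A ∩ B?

[5, 24) ∪ [31, 38)

A, merged: [2, 55).
B, merged: [5, 24), [31, 38).
[2, 55) overlaps B on [5, 24), [31, 38).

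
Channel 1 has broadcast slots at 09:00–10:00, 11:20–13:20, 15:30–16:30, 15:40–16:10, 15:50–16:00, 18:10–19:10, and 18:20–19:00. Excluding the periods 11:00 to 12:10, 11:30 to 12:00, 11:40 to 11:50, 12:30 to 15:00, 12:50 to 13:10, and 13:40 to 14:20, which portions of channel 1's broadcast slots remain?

First set merges to 09:00–10:00, 11:20–13:20, 15:30–16:30, 18:10–19:10.
Second set merges to 11:00–12:10, 12:30–15:00.
09:00–10:00: no B overlap → unchanged.
11:20–13:20 minus B → 12:10–12:30.
15:30–16:30: no B overlap → unchanged.
18:10–19:10: no B overlap → unchanged.

09:00–10:00, 12:10–12:30, 15:30–16:30, 18:10–19:10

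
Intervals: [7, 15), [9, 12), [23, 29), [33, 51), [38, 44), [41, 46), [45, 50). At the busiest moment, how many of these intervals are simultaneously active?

Sweep endpoints in order; track running count of active intervals.
Peak of 3 reached at 41.

3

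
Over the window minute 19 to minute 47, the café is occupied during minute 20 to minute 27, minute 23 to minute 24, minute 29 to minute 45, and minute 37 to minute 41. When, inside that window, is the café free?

Covered (merged): minute 20 to minute 27, minute 29 to minute 45.
Gaps within minute 19 to minute 47: minute 19 to minute 20, minute 27 to minute 29, minute 45 to minute 47.

minute 19 to minute 20, minute 27 to minute 29, minute 45 to minute 47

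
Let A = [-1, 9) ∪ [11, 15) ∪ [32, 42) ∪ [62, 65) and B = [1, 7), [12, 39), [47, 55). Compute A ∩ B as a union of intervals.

[1, 7) ∪ [12, 15) ∪ [32, 39)

[-1, 9) ∩ B → [1, 7).
[11, 15) ∩ B → [12, 15).
[32, 42) ∩ B → [32, 39).
[62, 65) meets no B interval.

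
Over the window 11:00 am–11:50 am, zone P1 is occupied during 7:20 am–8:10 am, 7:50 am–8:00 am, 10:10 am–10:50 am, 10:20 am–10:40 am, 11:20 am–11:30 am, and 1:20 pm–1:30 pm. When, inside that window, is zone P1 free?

After merging, the occupied span is 7:20 am–8:10 am, 10:10 am–10:50 am, 11:20 am–11:30 am, 1:20 pm–1:30 pm.
Uncovered inside 11:00 am–11:50 am: 11:00 am–11:20 am, 11:30 am–11:50 am.

11:00 am–11:20 am, 11:30 am–11:50 am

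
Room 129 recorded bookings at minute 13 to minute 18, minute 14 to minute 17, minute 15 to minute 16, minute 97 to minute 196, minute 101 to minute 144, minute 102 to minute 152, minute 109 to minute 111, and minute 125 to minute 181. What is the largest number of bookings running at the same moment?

4

Sweep endpoints in order; track running count of active intervals.
Peak of 4 reached at minute 109.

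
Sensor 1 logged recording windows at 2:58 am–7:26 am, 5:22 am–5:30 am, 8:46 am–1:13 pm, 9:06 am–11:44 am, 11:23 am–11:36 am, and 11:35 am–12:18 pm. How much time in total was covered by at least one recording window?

Merged: 2:58 am–7:26 am, 8:46 am–1:13 pm.
Lengths: 4 h 28 min + 4 h 27 min = 8 h 55 min.

8 h 55 min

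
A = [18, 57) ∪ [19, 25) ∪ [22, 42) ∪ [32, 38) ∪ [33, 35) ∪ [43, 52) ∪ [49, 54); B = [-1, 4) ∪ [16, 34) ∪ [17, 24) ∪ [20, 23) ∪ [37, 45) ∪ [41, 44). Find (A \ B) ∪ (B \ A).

[-1, 4) ∪ [16, 18) ∪ [34, 37) ∪ [45, 57)

A, merged: [18, 57).
B, merged: [-1, 4), [16, 34), [37, 45).
Only in the first: [34, 37), [45, 57).
Only in the second: [-1, 4), [16, 18).
Together these are the periods covered by exactly one.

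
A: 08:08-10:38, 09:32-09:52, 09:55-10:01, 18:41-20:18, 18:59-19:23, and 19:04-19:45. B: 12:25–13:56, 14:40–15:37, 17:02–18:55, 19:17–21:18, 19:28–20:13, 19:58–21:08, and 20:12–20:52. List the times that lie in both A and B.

First set merges to 08:08-10:38, 18:41-20:18.
Second set merges to 12:25-13:56, 14:40-15:37, 17:02-18:55, 19:17-21:18.
08:08-10:38 falls entirely outside B.
18:41-20:18 overlaps B on 18:41-18:55, 19:17-20:18.

18:41-18:55, 19:17-20:18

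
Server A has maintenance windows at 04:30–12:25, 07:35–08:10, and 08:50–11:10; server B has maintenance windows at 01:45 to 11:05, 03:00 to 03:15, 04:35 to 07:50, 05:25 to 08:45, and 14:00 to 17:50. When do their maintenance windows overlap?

04:30–11:05

First set merges to 04:30–12:25.
Second set merges to 01:45–11:05, 14:00–17:50.
04:30–12:25 meets the second set on 04:30–11:05.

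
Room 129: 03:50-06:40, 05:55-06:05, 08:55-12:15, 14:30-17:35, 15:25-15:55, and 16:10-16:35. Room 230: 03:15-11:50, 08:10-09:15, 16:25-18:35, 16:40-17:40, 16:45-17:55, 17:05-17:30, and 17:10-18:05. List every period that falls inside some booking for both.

A, merged: 03:50-06:40, 08:55-12:15, 14:30-17:35.
B, merged: 03:15-11:50, 16:25-18:35.
03:50-06:40 overlaps B on 03:50-06:40.
08:55-12:15 overlaps B on 08:55-11:50.
14:30-17:35 overlaps B on 16:25-17:35.

03:50-06:40, 08:55-11:50, 16:25-17:35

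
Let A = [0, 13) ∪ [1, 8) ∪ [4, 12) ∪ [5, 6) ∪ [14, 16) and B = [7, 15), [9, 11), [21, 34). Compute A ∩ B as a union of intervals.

[7, 13) ∪ [14, 15)

A, merged: [0, 13), [14, 16).
B, merged: [7, 15), [21, 34).
[0, 13) overlaps B on [7, 13).
[14, 16) overlaps B on [14, 15).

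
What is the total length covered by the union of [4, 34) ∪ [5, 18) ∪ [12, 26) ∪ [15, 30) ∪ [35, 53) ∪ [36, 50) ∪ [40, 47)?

48

Merged: [4, 34), [35, 53).
Lengths: 30 + 18 = 48.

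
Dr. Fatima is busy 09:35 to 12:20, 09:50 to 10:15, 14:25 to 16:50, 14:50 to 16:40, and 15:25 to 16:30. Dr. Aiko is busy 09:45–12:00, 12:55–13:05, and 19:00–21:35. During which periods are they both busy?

09:45–12:00

Merge the first list: 09:35–12:20, 14:25–16:50.
09:35–12:20 meets the second set on 09:45–12:00.
14:25–16:50: no overlap with the second set.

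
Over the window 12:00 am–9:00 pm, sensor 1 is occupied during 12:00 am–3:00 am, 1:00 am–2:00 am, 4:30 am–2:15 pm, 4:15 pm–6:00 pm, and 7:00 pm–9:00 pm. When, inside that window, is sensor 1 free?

3:00 am-4:30 am, 2:15 pm-4:15 pm, 6:00 pm-7:00 pm

Covered (merged): 12:00 am-3:00 am, 4:30 am-2:15 pm, 4:15 pm-6:00 pm, 7:00 pm-9:00 pm.
Uncovered inside 12:00 am-9:00 pm: 3:00 am-4:30 am, 2:15 pm-4:15 pm, 6:00 pm-7:00 pm.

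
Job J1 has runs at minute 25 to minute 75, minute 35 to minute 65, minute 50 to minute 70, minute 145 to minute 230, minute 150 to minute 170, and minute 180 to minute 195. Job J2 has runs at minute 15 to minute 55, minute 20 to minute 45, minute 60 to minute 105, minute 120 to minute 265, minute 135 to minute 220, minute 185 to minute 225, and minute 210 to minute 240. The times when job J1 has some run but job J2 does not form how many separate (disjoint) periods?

Merge the first list: minute 25 to minute 75, minute 145 to minute 230.
Merge the second list: minute 15 to minute 55, minute 60 to minute 105, minute 120 to minute 265.
A \ B = minute 55 to minute 60.
That is 1 disjoint piece.

1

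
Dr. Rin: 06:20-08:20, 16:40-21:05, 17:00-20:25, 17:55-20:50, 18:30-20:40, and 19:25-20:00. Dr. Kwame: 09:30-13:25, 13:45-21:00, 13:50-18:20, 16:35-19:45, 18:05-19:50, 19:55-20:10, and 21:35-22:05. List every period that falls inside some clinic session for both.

16:40–21:00

First set merges to 06:20–08:20, 16:40–21:05.
Second set merges to 09:30–13:25, 13:45–21:00, 21:35–22:05.
06:20–08:20 falls entirely outside B.
16:40–21:05 overlaps B on 16:40–21:00.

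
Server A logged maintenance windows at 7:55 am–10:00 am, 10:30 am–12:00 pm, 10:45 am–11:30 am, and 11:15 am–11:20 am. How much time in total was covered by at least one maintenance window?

3 h 35 min

Merged: 7:55 am–10:00 am, 10:30 am–12:00 pm.
Lengths: 2 h 5 min + 1 h 30 min = 3 h 35 min.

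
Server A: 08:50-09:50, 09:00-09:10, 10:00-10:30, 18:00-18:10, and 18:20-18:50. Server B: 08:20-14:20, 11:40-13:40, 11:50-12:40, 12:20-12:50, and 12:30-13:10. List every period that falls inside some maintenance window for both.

08:50-09:50, 10:00-10:30

First set merges to 08:50-09:50, 10:00-10:30, 18:00-18:10, 18:20-18:50.
Second set merges to 08:20-14:20.
08:50-09:50 meets the second set on 08:50-09:50.
10:00-10:30 meets the second set on 10:00-10:30.
18:00-18:10: no overlap with the second set.
18:20-18:50: no overlap with the second set.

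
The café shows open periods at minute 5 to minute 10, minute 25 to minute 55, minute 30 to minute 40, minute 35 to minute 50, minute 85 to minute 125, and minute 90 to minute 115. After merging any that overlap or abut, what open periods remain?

minute 5 to minute 10, minute 25 to minute 55, minute 85 to minute 125

minute 25 to minute 55 is disjoint → start new block.
minute 30 to minute 40 overlaps/touches minute 25 to minute 55 → extend to minute 25 to minute 55.
minute 35 to minute 50 overlaps/touches minute 25 to minute 55 → extend to minute 25 to minute 55.
minute 85 to minute 125 is disjoint → start new block.
minute 90 to minute 115 overlaps/touches minute 85 to minute 125 → extend to minute 85 to minute 125.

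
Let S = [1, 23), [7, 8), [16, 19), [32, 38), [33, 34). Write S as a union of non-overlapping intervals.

[7, 8) overlaps/touches [1, 23) → extend to [1, 23).
[16, 19) overlaps/touches [1, 23) → extend to [1, 23).
[32, 38) is disjoint → start new block.
[33, 34) overlaps/touches [32, 38) → extend to [32, 38).

[1, 23) ∪ [32, 38)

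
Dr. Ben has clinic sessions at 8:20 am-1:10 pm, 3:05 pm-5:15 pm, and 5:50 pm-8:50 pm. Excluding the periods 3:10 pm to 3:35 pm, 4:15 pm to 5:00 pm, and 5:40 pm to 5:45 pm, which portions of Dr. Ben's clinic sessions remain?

8:20 am–1:10 pm: no B overlap → unchanged.
3:05 pm–5:15 pm minus B → 3:05 pm–3:10 pm, 3:35 pm–4:15 pm, 5:00 pm–5:15 pm.
5:50 pm–8:50 pm: no B overlap → unchanged.

8:20 am–1:10 pm, 3:05 pm–3:10 pm, 3:35 pm–4:15 pm, 5:00 pm–5:15 pm, 5:50 pm–8:50 pm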